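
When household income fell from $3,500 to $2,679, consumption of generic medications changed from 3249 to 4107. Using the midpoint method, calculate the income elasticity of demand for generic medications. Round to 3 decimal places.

%ΔQ = (4107 − 3249)/[(3249+4107)/2] = 858/3678 ≈ 0.2333.
%ΔM = (2,679 − 3,500)/[(3,500+2,679)/2] = -821/3089.5 ≈ -0.2657.
E_I = %ΔQ/%ΔM ≈ -0.878.
E_I < 0: inferior good.

-0.878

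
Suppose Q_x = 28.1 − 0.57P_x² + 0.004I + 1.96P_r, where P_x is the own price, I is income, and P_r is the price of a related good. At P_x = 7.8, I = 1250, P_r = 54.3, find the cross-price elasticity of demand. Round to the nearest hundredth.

Substituting, Q_x = 28.1 − 0.57(7.8)² + 0.004(1250) + 1.96(54.3) = 28.1 − 34.6788 + 5 + 106.428 = 104.8492.
∂Q_x/∂P_r = +1.96, so E_xy = 1.96·(54.3/104.8492) ≈ 1.02.
E_xy > 0: the goods are substitutes.

1.02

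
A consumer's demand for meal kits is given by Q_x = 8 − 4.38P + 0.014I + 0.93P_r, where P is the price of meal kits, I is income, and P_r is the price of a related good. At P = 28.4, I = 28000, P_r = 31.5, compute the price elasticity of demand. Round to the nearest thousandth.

-0.408

Evaluating quantity at (P, I, P_r) gives Q_x = 8 − 4.38(28.4) + 0.014(28000) + 0.93(31.5) = 8 − 124.392 + 392 + 29.295 = 304.903.
∂Q_x/∂P = −4.38, so E_p = (−4.38)·(28.4/304.903) ≈ -0.408.
|E_p| < 1: demand is inelastic.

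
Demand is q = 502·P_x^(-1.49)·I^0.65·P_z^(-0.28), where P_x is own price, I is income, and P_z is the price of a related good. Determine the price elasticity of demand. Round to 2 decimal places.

For a Cobb–Douglas (constant-elasticity) form q = A·P_x^α·…, the elasticity with respect to P_x equals the exponent α at every point.
Here the exponent on P_x is -1.49, so the price elasticity of demand is -1.49.

-1.49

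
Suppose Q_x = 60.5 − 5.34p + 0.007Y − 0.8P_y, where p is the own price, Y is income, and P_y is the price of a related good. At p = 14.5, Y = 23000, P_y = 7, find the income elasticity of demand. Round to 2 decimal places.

1.16

Evaluating quantity at (p, Y, P_y) gives Q_x = 60.5 − 5.34(14.5) + 0.007(23000) − 0.8(7) = 60.5 − 77.43 + 161 − 5.6 = 138.47.
∂Q_x/∂Y = +0.007, so E_I = 0.007·(23000/138.47) ≈ 1.16.
E_I > 1: normal good (luxury).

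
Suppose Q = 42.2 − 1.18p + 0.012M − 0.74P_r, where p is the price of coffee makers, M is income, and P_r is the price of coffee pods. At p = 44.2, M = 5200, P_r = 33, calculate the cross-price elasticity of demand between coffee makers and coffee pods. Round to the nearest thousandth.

-0.871

At the given point, Q = 42.2 − 1.18(44.2) + 0.012(5200) − 0.74(33) = 42.2 − 52.156 + 62.4 − 24.42 = 28.024.
∂Q/∂P_r = −0.74, so E_xy = -0.74·(33/28.024) ≈ -0.871.
E_xy < 0: the goods are complements.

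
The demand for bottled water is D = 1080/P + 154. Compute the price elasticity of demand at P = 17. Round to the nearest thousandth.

-0.292

At P = 17, D = 217.5294.
dD/dP = −1080/P² = −3.737.
Point elasticity E = (dD/dP)·(P/D) = -3.737 × 17/217.5294 ≈ -0.292.
|E| < 1, so demand is inelastic at this price.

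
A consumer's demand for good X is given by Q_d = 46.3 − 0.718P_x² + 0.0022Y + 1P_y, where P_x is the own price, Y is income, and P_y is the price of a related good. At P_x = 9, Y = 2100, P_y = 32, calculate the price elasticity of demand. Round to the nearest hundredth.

Substituting, Q_d = 46.3 − 0.718(9)² + 0.0022(2100) + 1(32) = 46.3 − 58.158 + 4.62 + 32 = 24.762.
∂Q_d/∂P_x = −2·0.718·P_x = -12.924, so E_p = -12.924·(9/24.762) ≈ -4.70.
|E_p| > 1: demand is elastic.

-4.70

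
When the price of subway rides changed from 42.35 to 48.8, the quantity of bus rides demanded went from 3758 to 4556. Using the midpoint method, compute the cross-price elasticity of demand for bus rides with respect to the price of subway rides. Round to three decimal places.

%ΔQ_x = (4556 − 3758)/[(3758+4556)/2] = 798/4157 ≈ 0.1920.
%ΔP_y = (48.8 − 42.35)/[(42.35+48.8)/2] ≈ 0.1415.
E_xy = 0.1920/0.1415 ≈ 1.356.
E_xy > 0, so bus rides and subway rides are substitutes.

1.356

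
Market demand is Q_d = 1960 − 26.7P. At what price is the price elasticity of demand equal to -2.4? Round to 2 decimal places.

51.82

Set −bP/(a − bP) = −2.4 ⇒ bP = 2.4(a − bP) ⇒ bP(1+2.4) = 2.4·a.
P = 2.4·1960/(26.7·3.4) ≈ 51.82.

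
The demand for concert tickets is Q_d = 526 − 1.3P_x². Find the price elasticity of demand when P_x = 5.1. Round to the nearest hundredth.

-0.14

At P_x = 5.1, Q_d = 492.187.
dQ_d/dP_x = −2·1.3·P_x = −13.26.
Point elasticity E = (dQ_d/dP_x)·(P_x/Q_d) = -13.26 × 5.1/492.187 ≈ -0.14.
|E| < 1, so demand is inelastic at this price.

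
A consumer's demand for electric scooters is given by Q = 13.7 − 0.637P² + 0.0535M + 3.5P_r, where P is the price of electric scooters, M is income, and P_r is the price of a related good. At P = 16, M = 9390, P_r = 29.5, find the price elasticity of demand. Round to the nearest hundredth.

Evaluating quantity at (P, M, P_r) gives Q = 13.7 − 0.637(16)² + 0.0535(9390) + 3.5(29.5) = 13.7 − 163.072 + 502.365 + 103.25 = 456.243.
∂Q/∂P = −2·0.637·P = -20.384, so E_p = -20.384·(16/456.243) ≈ -0.71.
|E_p| < 1: demand is inelastic.

-0.71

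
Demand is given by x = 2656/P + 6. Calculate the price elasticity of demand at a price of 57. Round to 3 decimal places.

At P = 57, x = 52.5965.
dx/dP = −2656/P² = −0.8175.
Point elasticity E = (dx/dP)·(P/x) = -0.8175 × 57/52.5965 ≈ -0.886.
|E| < 1, so demand is inelastic at this price.

-0.886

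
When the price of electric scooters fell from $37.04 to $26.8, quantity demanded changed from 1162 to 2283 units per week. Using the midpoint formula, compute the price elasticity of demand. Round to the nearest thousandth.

-2.029

%ΔQ = (2283 − 1162)/[(1162 + 2283)/2] = 1121/1722.5 ≈ 0.6508.
%Δp = (26.8 − 37.04)/[(37.04 + 26.8)/2] = -10.24/31.92 ≈ -0.3208.
Arc elasticity E = %ΔQ/%Δp ≈ 0.6508/-0.3208 ≈ -2.029.
|E| > 1: demand is elastic over this range.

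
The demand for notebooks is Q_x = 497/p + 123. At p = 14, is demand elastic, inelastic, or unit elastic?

inelastic

At p = 14, Q_x = 158.5.
dQ_x/dp = −497/p² = −2.5357.
Point elasticity E = (dQ_x/dp)·(p/Q_x) = -2.5357 × 14/158.5 ≈ -0.224.
|E| ≈ 0.224 < 1, so demand is inelastic.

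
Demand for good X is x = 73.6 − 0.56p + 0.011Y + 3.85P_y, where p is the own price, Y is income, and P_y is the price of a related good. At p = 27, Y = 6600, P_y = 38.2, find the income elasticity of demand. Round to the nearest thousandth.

First evaluate x: 73.6 − 0.56(27) + 0.011(6600) + 3.85(38.2) = 73.6 − 15.12 + 72.6 + 147.07 = 278.15.
∂x/∂Y = +0.011, so E_I = 0.011·(6600/278.15) ≈ 0.261.
E_I ∈ (0,1): normal good (necessity).

0.261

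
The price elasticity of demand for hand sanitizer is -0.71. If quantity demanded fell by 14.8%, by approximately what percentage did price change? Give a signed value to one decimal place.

%ΔQ ≈ E × %ΔP ⇒ %ΔP = %ΔQ / E = (-14.8%)/(-0.71) ≈ 20.8%.

20.8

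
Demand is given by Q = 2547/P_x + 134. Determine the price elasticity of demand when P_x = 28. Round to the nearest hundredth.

-0.40

At P_x = 28, Q = 224.9643.
dQ/dP_x = −2547/P_x² = −3.2487.
Point elasticity E = (dQ/dP_x)·(P_x/Q) = -3.2487 × 28/224.9643 ≈ -0.40.
|E| < 1, so demand is inelastic at this price.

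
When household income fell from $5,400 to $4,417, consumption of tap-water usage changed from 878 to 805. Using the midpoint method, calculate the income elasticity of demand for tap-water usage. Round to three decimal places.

0.433

%ΔQ = (805 − 878)/[(878+805)/2] = -73/841.5 ≈ -0.0867.
%ΔI = (4,417 − 5,400)/[(5,400+4,417)/2] = -983/4908.5 ≈ -0.2003.
E_I = %ΔQ/%ΔI ≈ 0.433.
E_I ∈ (0,1): normal good (necessity).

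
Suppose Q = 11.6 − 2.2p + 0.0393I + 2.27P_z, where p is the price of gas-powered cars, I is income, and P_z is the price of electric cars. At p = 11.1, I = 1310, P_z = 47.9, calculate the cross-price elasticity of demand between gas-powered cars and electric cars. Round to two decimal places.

Evaluating quantity at (p, I, P_z) gives Q = 11.6 − 2.2(11.1) + 0.0393(1310) + 2.27(47.9) = 11.6 − 24.42 + 51.483 + 108.733 = 147.396.
∂Q/∂P_z = +2.27, so E_xy = 2.27·(47.9/147.396) ≈ 0.74.
E_xy > 0: the goods are substitutes.

0.74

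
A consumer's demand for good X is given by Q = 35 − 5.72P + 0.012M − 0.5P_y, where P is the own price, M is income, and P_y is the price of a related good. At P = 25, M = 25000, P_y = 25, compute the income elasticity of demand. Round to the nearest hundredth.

First evaluate Q: 35 − 5.72(25) + 0.012(25000) − 0.5(25) = 35 − 143 + 300 − 12.5 = 179.5.
∂Q/∂M = +0.012, so E_I = 0.012·(25000/179.5) ≈ 1.67.
E_I > 1: normal good (luxury).

1.67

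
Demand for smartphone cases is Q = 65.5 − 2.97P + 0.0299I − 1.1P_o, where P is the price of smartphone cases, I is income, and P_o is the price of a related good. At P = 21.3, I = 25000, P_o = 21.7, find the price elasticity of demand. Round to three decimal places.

At the given point, Q = 65.5 − 2.97(21.3) + 0.0299(25000) − 1.1(21.7) = 65.5 − 63.261 + 747.5 − 23.87 = 725.869.
∂Q/∂P = −2.97, so E_p = (−2.97)·(21.3/725.869) ≈ -0.087.
|E_p| < 1: demand is inelastic.

-0.087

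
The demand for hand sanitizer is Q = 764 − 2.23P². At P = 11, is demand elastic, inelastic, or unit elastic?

elastic

At P = 11, Q = 494.17.
dQ/dP = −2·2.23·P = −49.06.
Point elasticity E = (dQ/dP)·(P/Q) = -49.06 × 11/494.17 ≈ -1.092.
|E| ≈ 1.092 > 1, so demand is elastic.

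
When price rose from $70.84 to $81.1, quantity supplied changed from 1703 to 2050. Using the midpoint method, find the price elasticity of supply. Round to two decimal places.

%ΔQ = (2050 − 1703)/[(1703 + 2050)/2] = 347/1876.5 ≈ 0.1849.
%Δp = (81.1 − 70.84)/[(70.84 + 81.1)/2] = 10.26/75.97 ≈ 0.1351.
Arc elasticity E = %ΔQ/%Δp ≈ 0.1849/0.1351 ≈ 1.37.
|E| > 1: supply is elastic over this range.

1.37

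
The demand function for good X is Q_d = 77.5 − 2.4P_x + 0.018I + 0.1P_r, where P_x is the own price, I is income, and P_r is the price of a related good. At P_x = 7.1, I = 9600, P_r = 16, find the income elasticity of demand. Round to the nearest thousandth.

0.736

Q_d = 77.5 − 2.4(7.1) + 0.018(9600) + 0.1(16) = 77.5 − 17.04 + 172.8 + 1.6 = 234.86.
∂Q_d/∂I = +0.018, so E_I = 0.018·(9600/234.86) ≈ 0.736.
E_I ∈ (0,1): normal good (necessity).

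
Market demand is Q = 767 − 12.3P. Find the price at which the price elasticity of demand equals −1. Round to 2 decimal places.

For linear demand Q = a − bP, E = −bP/(a − bP). |E| = 1 ⇒ bP = a − bP ⇒ P = a/(2b).
P = 767/(2·12.3) ≈ 31.18.

31.18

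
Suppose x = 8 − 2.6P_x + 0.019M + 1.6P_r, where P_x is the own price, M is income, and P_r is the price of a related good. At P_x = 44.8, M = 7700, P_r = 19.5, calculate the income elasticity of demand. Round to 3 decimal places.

Evaluating quantity at (P_x, M, P_r) gives x = 8 − 2.6(44.8) + 0.019(7700) + 1.6(19.5) = 8 − 116.48 + 146.3 + 31.2 = 69.02.
∂x/∂M = +0.019, so E_I = 0.019·(7700/69.02) ≈ 2.120.
E_I > 1: normal good (luxury).

2.120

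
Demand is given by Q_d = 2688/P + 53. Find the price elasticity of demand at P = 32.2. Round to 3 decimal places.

At P = 32.2, Q_d = 136.4783.
dQ_d/dP = −2688/P² = −2.5925.
Point elasticity E = (dQ_d/dP)·(P/Q_d) = -2.5925 × 32.2/136.4783 ≈ -0.612.
|E| < 1, so demand is inelastic at this price.

-0.612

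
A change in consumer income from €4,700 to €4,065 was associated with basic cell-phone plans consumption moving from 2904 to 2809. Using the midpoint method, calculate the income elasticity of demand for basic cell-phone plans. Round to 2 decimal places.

0.23

%ΔQ = (2809 − 2904)/[(2904+2809)/2] = -95/2856.5 ≈ -0.0333.
%ΔI = (4,065 − 4,700)/[(4,700+4,065)/2] = -635/4382.5 ≈ -0.1449.
E_I = %ΔQ/%ΔI ≈ 0.23.
E_I ∈ (0,1): normal good (necessity).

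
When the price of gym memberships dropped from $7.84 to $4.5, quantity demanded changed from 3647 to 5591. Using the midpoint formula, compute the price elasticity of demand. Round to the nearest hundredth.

%ΔQ = (5591 − 3647)/[(3647 + 5591)/2] = 1944/4619 ≈ 0.4209.
%Δp = (4.5 − 7.84)/[(7.84 + 4.5)/2] = -3.34/6.17 ≈ -0.5413.
Arc elasticity E = %ΔQ/%Δp ≈ 0.4209/-0.5413 ≈ -0.78.
|E| < 1: demand is inelastic over this range.

-0.78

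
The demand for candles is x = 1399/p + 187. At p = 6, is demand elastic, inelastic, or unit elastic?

At p = 6, x = 420.1667.
dx/dp = −1399/p² = −38.8611.
Point elasticity E = (dx/dp)·(p/x) = -38.8611 × 6/420.1667 ≈ -0.555.
|E| ≈ 0.555 < 1, so demand is inelastic.

inelastic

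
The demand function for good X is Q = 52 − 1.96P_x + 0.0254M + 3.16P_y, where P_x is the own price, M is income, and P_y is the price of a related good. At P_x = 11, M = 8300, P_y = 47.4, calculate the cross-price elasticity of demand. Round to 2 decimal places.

Q = 52 − 1.96(11) + 0.0254(8300) + 3.16(47.4) = 52 − 21.56 + 210.82 + 149.784 = 391.044.
∂Q/∂P_y = +3.16, so E_xy = 3.16·(47.4/391.044) ≈ 0.38.
E_xy > 0: the goods are substitutes.

0.38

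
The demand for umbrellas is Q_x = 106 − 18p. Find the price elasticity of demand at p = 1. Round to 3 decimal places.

-0.205

At p = 1, Q_x = 88.
dQ_x/dp = −18.
Point elasticity E = (dQ_x/dp)·(p/Q_x) = -18 × 1/88 ≈ -0.205.
|E| < 1, so demand is inelastic at this price.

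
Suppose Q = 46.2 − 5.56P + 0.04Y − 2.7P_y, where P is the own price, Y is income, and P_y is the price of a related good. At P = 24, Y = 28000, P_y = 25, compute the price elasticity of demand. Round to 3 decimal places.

Substituting, Q = 46.2 − 5.56(24) + 0.04(28000) − 2.7(25) = 46.2 − 133.44 + 1120 − 67.5 = 965.26.
∂Q/∂P = −5.56, so E_p = (−5.56)·(24/965.26) ≈ -0.138.
|E_p| < 1: demand is inelastic.

-0.138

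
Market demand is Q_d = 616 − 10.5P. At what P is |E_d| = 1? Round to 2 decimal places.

For linear demand Q_d = a − bP, E = −bP/(a − bP). |E| = 1 ⇒ bP = a − bP ⇒ P = a/(2b).
P = 616/(2·10.5) ≈ 29.33.

29.33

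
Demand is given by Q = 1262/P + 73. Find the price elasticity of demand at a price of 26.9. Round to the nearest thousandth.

At P = 26.9, Q = 119.9145.
dQ/dP = −1262/P² = −1.744.
Point elasticity E = (dQ/dP)·(P/Q) = -1.744 × 26.9/119.9145 ≈ -0.391.
|E| < 1, so demand is inelastic at this price.

-0.391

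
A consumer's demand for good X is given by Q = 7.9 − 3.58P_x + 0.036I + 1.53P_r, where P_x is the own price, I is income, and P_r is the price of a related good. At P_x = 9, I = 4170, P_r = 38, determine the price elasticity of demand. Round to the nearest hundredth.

Substituting, Q = 7.9 − 3.58(9) + 0.036(4170) + 1.53(38) = 7.9 − 32.22 + 150.12 + 58.14 = 183.94.
∂Q/∂P_x = −3.58, so E_p = (−3.58)·(9/183.94) ≈ -0.18.
|E_p| < 1: demand is inelastic.

-0.18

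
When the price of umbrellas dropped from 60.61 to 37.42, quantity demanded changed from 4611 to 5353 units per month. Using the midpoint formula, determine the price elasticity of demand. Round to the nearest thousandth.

-0.315

%Δq = (5353 − 4611)/[(4611 + 5353)/2] = 742/4982 ≈ 0.1489.
%Δp = (37.42 − 60.61)/[(60.61 + 37.42)/2] = -23.19/49.015 ≈ -0.4731.
Arc elasticity E = %Δq/%Δp ≈ 0.1489/-0.4731 ≈ -0.315.
|E| < 1: demand is inelastic over this range.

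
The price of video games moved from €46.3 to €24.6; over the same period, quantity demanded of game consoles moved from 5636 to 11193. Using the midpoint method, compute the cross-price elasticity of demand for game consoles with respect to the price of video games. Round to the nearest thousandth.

%ΔQ_x = (11193 − 5636)/[(5636+11193)/2] = 5557/8414.5 ≈ 0.6604.
%ΔP_y = (24.6 − 46.3)/[(46.3+24.6)/2] ≈ -0.6121.
E_xy = 0.6604/-0.6121 ≈ -1.079.
E_xy < 0, so game consoles and video games are complements.

-1.079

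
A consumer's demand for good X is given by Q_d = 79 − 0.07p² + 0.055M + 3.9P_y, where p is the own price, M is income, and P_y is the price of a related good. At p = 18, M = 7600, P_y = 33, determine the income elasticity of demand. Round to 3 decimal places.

Evaluating quantity at (p, M, P_y) gives Q_d = 79 − 0.07(18)² + 0.055(7600) + 3.9(33) = 79 − 22.68 + 418 + 128.7 = 603.02.
∂Q_d/∂M = +0.055, so E_I = 0.055·(7600/603.02) ≈ 0.693.
E_I ∈ (0,1): normal good (necessity).

0.693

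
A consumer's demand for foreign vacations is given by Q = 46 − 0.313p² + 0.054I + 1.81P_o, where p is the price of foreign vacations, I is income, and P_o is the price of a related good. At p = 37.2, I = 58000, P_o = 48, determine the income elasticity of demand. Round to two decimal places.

1.11

Q = 46 − 0.313(37.2)² + 0.054(58000) + 1.81(48) = 46 − 433.1419 + 3132 + 86.88 = 2831.7381.
∂Q/∂I = +0.054, so E_I = 0.054·(58000/2831.7381) ≈ 1.11.
E_I > 1: normal good (luxury).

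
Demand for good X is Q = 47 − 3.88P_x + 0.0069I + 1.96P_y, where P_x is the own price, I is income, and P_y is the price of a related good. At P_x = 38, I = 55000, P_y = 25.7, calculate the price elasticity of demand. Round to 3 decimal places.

-0.448

Evaluating quantity at (P_x, I, P_y) gives Q = 47 − 3.88(38) + 0.0069(55000) + 1.96(25.7) = 47 − 147.44 + 379.5 + 50.372 = 329.432.
∂Q/∂P_x = −3.88, so E_p = (−3.88)·(38/329.432) ≈ -0.448.
|E_p| < 1: demand is inelastic.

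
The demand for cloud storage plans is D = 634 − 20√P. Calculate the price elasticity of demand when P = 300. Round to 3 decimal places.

-0.602

At P = 300, D = 287.5898.
dD/dP = −20/(2√P) = −20/(2·17.3205).
Point elasticity E = (dD/dP)·(P/D) = -0.5774 × 300/287.5898 ≈ -0.602.
|E| < 1, so demand is inelastic at this price.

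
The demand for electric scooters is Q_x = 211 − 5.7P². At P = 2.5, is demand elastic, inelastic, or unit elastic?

At P = 2.5, Q_x = 175.375.
dQ_x/dP = −2·5.7·P = −28.5.
Point elasticity E = (dQ_x/dP)·(P/Q_x) = -28.5 × 2.5/175.375 ≈ -0.406.
|E| ≈ 0.406 < 1, so demand is inelastic.

inelastic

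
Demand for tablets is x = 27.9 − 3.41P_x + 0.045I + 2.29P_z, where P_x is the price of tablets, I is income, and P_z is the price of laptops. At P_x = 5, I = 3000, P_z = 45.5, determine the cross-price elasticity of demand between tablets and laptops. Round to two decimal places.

Substituting, x = 27.9 − 3.41(5) + 0.045(3000) + 2.29(45.5) = 27.9 − 17.05 + 135 + 104.195 = 250.045.
∂x/∂P_z = +2.29, so E_xy = 2.29·(45.5/250.045) ≈ 0.42.
E_xy > 0: the goods are substitutes.

0.42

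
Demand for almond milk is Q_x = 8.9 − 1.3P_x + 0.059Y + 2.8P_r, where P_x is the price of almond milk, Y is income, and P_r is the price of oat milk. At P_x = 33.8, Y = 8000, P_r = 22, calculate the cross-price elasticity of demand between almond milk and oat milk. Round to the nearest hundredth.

Q_x = 8.9 − 1.3(33.8) + 0.059(8000) + 2.8(22) = 8.9 − 43.94 + 472 + 61.6 = 498.56.
∂Q_x/∂P_r = +2.8, so E_xy = 2.8·(22/498.56) ≈ 0.12.
E_xy > 0: the goods are substitutes.

0.12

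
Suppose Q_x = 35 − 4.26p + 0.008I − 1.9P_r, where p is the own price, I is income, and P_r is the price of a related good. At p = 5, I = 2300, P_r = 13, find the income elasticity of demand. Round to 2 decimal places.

Q_x = 35 − 4.26(5) + 0.008(2300) − 1.9(13) = 35 − 21.3 + 18.4 − 24.7 = 7.4.
∂Q_x/∂I = +0.008, so E_I = 0.008·(2300/7.4) ≈ 2.49.
E_I > 1: normal good (luxury).

2.49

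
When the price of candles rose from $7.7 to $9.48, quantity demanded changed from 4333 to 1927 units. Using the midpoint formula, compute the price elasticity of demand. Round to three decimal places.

%ΔQ = (1927 − 4333)/[(4333 + 1927)/2] = -2406/3130 ≈ -0.7687.
%Δp = (9.48 − 7.7)/[(7.7 + 9.48)/2] = 1.78/8.59 ≈ 0.2072.
Arc elasticity E = %ΔQ/%Δp ≈ -0.7687/0.2072 ≈ -3.710.
|E| > 1: demand is elastic over this range.

-3.710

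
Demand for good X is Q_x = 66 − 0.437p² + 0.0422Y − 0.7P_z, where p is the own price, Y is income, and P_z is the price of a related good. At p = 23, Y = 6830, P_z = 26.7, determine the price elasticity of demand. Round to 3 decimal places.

At the given point, Q_x = 66 − 0.437(23)² + 0.0422(6830) − 0.7(26.7) = 66 − 231.173 + 288.226 − 18.69 = 104.363.
∂Q_x/∂p = −2·0.437·p = -20.102, so E_p = -20.102·(23/104.363) ≈ -4.430.
|E_p| > 1: demand is elastic.

-4.430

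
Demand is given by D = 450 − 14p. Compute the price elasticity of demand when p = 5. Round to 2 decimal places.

At p = 5, D = 380.
dD/dp = −14.
Point elasticity E = (dD/dp)·(p/D) = -14 × 5/380 ≈ -0.18.
|E| < 1, so demand is inelastic at this price.

-0.18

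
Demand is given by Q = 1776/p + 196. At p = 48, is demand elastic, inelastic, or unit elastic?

At p = 48, Q = 233.
dQ/dp = −1776/p² = −0.7708.
Point elasticity E = (dQ/dp)·(p/Q) = -0.7708 × 48/233 ≈ -0.159.
|E| ≈ 0.159 < 1, so demand is inelastic.

inelastic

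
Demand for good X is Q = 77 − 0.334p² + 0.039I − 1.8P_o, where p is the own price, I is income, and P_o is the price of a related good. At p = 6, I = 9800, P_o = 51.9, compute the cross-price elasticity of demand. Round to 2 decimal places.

Evaluating quantity at (p, I, P_o) gives Q = 77 − 0.334(6)² + 0.039(9800) − 1.8(51.9) = 77 − 12.024 + 382.2 − 93.42 = 353.756.
∂Q/∂P_o = −1.8, so E_xy = -1.8·(51.9/353.756) ≈ -0.26.
E_xy < 0: the goods are complements.

-0.26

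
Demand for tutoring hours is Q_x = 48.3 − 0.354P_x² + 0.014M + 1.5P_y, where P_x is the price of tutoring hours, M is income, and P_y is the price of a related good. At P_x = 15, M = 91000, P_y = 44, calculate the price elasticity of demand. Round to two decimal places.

Substituting, Q_x = 48.3 − 0.354(15)² + 0.014(91000) + 1.5(44) = 48.3 − 79.65 + 1274 + 66 = 1308.65.
∂Q_x/∂P_x = −2·0.354·P_x = -10.62, so E_p = -10.62·(15/1308.65) ≈ -0.12.
|E_p| < 1: demand is inelastic.

-0.12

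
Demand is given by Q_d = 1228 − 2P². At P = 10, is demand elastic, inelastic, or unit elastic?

At P = 10, Q_d = 1028.
dQ_d/dP = −2·2·P = −40.
Point elasticity E = (dQ_d/dP)·(P/Q_d) = -40 × 10/1028 ≈ -0.389.
|E| ≈ 0.389 < 1, so demand is inelastic.

inelastic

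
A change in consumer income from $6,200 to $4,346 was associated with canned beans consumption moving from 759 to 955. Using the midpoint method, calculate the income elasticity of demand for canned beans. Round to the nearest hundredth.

-0.65

%ΔQ = (955 − 759)/[(759+955)/2] = 196/857 ≈ 0.2287.
%ΔI = (4,346 − 6,200)/[(6,200+4,346)/2] = -1854/5273 ≈ -0.3516.
E_I = %ΔQ/%ΔI ≈ -0.65.
E_I < 0: inferior good.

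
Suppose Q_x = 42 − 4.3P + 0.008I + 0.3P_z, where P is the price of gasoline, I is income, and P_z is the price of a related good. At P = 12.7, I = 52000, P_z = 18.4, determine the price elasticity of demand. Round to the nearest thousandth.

Q_x = 42 − 4.3(12.7) + 0.008(52000) + 0.3(18.4) = 42 − 54.61 + 416 + 5.52 = 408.91.
∂Q_x/∂P = −4.3, so E_p = (−4.3)·(12.7/408.91) ≈ -0.134.
|E_p| < 1: demand is inelastic.

-0.134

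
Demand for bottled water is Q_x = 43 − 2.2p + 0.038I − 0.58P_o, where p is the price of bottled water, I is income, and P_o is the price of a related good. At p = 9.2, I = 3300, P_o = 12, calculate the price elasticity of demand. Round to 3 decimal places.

-0.143

Substituting, Q_x = 43 − 2.2(9.2) + 0.038(3300) − 0.58(12) = 43 − 20.24 + 125.4 − 6.96 = 141.2.
∂Q_x/∂p = −2.2, so E_p = (−2.2)·(9.2/141.2) ≈ -0.143.
|E_p| < 1: demand is inelastic.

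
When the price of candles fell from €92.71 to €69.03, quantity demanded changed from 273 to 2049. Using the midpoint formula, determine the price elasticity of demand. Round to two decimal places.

-5.22

%Δq = (2049 − 273)/[(273 + 2049)/2] = 1776/1161 ≈ 1.5297.
%ΔP = (69.03 − 92.71)/[(92.71 + 69.03)/2] = -23.68/80.87 ≈ -0.2928.
Arc elasticity E = %Δq/%ΔP ≈ 1.5297/-0.2928 ≈ -5.22.
|E| > 1: demand is elastic over this range.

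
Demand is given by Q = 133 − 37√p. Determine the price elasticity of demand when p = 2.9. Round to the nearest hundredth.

At p = 2.9, Q = 69.9913.
dQ/dp = −37/(2√p) = −37/(2·1.7029).
Point elasticity E = (dQ/dp)·(p/Q) = -10.8636 × 2.9/69.9913 ≈ -0.45.
|E| < 1, so demand is inelastic at this price.

-0.45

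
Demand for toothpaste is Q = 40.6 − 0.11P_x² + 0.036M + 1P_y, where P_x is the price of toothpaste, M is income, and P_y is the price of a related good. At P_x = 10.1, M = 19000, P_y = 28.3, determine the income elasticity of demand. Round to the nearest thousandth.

Q = 40.6 − 0.11(10.1)² + 0.036(19000) + 1(28.3) = 40.6 − 11.2211 + 684 + 28.3 = 741.6789.
∂Q/∂M = +0.036, so E_I = 0.036·(19000/741.6789) ≈ 0.922.
E_I ∈ (0,1): normal good (necessity).

0.922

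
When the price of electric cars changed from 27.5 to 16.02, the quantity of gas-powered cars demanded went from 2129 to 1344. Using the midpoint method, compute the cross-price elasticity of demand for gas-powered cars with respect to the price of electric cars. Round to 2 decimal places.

0.86

%ΔQ_x = (1344 − 2129)/[(2129+1344)/2] = -785/1736.5 ≈ -0.4521.
%ΔP_y = (16.02 − 27.5)/[(27.5+16.02)/2] ≈ -0.5276.
E_xy = -0.4521/-0.5276 ≈ 0.86.
E_xy > 0, so gas-powered cars and electric cars are substitutes.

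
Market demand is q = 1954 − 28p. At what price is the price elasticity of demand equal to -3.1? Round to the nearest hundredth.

Set −bp/(a − bp) = −3.1 ⇒ bp = 3.1(a − bp) ⇒ bp(1+3.1) = 3.1·a.
p = 3.1·1954/(28·4.1) ≈ 52.76.

52.76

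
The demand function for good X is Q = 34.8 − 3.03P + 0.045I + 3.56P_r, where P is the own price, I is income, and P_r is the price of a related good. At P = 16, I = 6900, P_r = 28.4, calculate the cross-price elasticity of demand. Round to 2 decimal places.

Substituting, Q = 34.8 − 3.03(16) + 0.045(6900) + 3.56(28.4) = 34.8 − 48.48 + 310.5 + 101.104 = 397.924.
∂Q/∂P_r = +3.56, so E_xy = 3.56·(28.4/397.924) ≈ 0.25.
E_xy > 0: the goods are substitutes.

0.25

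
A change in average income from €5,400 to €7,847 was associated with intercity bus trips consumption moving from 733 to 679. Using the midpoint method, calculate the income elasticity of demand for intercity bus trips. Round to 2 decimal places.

%ΔQ = (679 − 733)/[(733+679)/2] = -54/706 ≈ -0.0765.
%ΔY = (7,847 − 5,400)/[(5,400+7,847)/2] = 2447/6623.5 ≈ 0.3694.
E_I = %ΔQ/%ΔY ≈ -0.21.
E_I < 0: inferior good.

-0.21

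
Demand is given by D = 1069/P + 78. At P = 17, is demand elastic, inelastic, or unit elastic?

inelastic

At P = 17, D = 140.8824.
dD/dP = −1069/P² = −3.699.
Point elasticity E = (dD/dP)·(P/D) = -3.699 × 17/140.8824 ≈ -0.446.
|E| ≈ 0.446 < 1, so demand is inelastic.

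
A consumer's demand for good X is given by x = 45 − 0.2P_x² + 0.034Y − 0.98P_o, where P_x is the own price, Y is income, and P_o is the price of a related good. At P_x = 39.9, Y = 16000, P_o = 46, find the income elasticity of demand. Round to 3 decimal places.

2.412

First evaluate x: 45 − 0.2(39.9)² + 0.034(16000) − 0.98(46) = 45 − 318.402 + 544 − 45.08 = 225.518.
∂x/∂Y = +0.034, so E_I = 0.034·(16000/225.518) ≈ 2.412.
E_I > 1: normal good (luxury).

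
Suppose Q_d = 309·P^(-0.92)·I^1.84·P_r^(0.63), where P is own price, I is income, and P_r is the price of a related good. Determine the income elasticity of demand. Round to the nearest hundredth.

1.84

For a Cobb–Douglas (constant-elasticity) form Q_d = A·I^α·…, the elasticity with respect to I equals the exponent α at every point.
Here the exponent on I is 1.84, so the income elasticity of demand is 1.84.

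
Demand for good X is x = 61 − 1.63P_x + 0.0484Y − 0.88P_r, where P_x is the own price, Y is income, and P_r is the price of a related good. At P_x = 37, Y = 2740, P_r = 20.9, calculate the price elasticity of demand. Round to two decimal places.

-0.52

Substituting, x = 61 − 1.63(37) + 0.0484(2740) − 0.88(20.9) = 61 − 60.31 + 132.616 − 18.392 = 114.914.
∂x/∂P_x = −1.63, so E_p = (−1.63)·(37/114.914) ≈ -0.52.
|E_p| < 1: demand is inelastic.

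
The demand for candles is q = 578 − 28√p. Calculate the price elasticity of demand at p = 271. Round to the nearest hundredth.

-1.97

At p = 271, q = 117.0618.
dq/dp = −28/(2√p) = −28/(2·16.4621).
Point elasticity E = (dq/dp)·(p/q) = -0.8504 × 271/117.0618 ≈ -1.97.
|E| > 1, so demand is elastic at this price.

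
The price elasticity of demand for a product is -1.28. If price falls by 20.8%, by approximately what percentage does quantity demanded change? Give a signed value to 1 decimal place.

26.6

%ΔQ ≈ E × %ΔP = (-1.28) × (-20.8%) ≈ 26.6%.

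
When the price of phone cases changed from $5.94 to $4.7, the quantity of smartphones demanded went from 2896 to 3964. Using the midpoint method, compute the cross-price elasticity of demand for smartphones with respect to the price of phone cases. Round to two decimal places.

%ΔQ_x = (3964 − 2896)/[(2896+3964)/2] = 1068/3430 ≈ 0.3114.
%ΔP_y = (4.7 − 5.94)/[(5.94+4.7)/2] ≈ -0.2331.
E_xy = 0.3114/-0.2331 ≈ -1.34.
E_xy < 0, so smartphones and phone cases are complements.

-1.34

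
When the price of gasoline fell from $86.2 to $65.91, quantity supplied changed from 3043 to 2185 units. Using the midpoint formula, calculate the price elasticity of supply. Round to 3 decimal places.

1.230

%ΔQ = (2185 − 3043)/[(3043 + 2185)/2] = -858/2614 ≈ -0.3282.
%ΔP = (65.91 − 86.2)/[(86.2 + 65.91)/2] = -20.29/76.055 ≈ -0.2668.
Arc elasticity E = %ΔQ/%ΔP ≈ -0.3282/-0.2668 ≈ 1.230.
|E| > 1: supply is elastic over this range.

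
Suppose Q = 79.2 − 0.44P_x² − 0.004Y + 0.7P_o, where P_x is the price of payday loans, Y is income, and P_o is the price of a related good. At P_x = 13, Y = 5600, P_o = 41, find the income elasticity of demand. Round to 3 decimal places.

-2.011

Q = 79.2 − 0.44(13)² − 0.004(5600) + 0.7(41) = 79.2 − 74.36 − 22.4 + 28.7 = 11.14.
∂Q/∂Y = −0.004, so E_I = -0.004·(5600/11.14) ≈ -2.011.
E_I < 0: inferior good.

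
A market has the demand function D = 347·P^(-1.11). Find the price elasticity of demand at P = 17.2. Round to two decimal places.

-1.11

For a Cobb–Douglas (constant-elasticity) form D = A·P^α·…, the elasticity with respect to P equals the exponent α at every point.
Here the exponent on P is -1.11, so the price elasticity of demand is -1.11.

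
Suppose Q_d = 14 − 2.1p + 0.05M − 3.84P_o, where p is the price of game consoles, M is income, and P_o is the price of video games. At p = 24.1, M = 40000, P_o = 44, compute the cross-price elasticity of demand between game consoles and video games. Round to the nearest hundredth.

At the given point, Q_d = 14 − 2.1(24.1) + 0.05(40000) − 3.84(44) = 14 − 50.61 + 2000 − 168.96 = 1794.43.
∂Q_d/∂P_o = −3.84, so E_xy = -3.84·(44/1794.43) ≈ -0.09.
E_xy < 0: the goods are complements.

-0.09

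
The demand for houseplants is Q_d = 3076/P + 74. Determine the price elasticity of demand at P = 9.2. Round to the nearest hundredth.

-0.82

At P = 9.2, Q_d = 408.3478.
dQ_d/dP = −3076/P² = −36.3422.
Point elasticity E = (dQ_d/dP)·(P/Q_d) = -36.3422 × 9.2/408.3478 ≈ -0.82.
|E| < 1, so demand is inelastic at this price.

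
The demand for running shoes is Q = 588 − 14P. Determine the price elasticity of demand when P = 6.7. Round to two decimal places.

-0.19

At P = 6.7, Q = 494.2.
dQ/dP = −14.
Point elasticity E = (dQ/dP)·(P/Q) = -14 × 6.7/494.2 ≈ -0.19.
|E| < 1, so demand is inelastic at this price.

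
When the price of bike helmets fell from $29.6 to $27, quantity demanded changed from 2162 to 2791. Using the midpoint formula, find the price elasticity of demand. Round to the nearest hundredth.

-2.76

%ΔQ = (2791 − 2162)/[(2162 + 2791)/2] = 629/2476.5 ≈ 0.2540.
%Δp = (27 − 29.6)/[(29.6 + 27)/2] = -2.6/28.3 ≈ -0.0919.
Arc elasticity E = %ΔQ/%Δp ≈ 0.2540/-0.0919 ≈ -2.76.
|E| > 1: demand is elastic over this range.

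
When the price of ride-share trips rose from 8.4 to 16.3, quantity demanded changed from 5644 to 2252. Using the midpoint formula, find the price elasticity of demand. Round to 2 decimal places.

-1.34

%ΔQ = (2252 − 5644)/[(5644 + 2252)/2] = -3392/3948 ≈ -0.8592.
%Δp = (16.3 − 8.4)/[(8.4 + 16.3)/2] = 7.9/12.35 ≈ 0.6397.
Arc elasticity E = %ΔQ/%Δp ≈ -0.8592/0.6397 ≈ -1.34.
|E| > 1: demand is elastic over this range.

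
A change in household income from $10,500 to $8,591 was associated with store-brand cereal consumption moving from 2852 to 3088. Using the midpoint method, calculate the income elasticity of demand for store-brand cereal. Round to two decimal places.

-0.40

%ΔQ = (3088 − 2852)/[(2852+3088)/2] = 236/2970 ≈ 0.0795.
%ΔY = (8,591 − 10,500)/[(10,500+8,591)/2] = -1909/9545.5 ≈ -0.2000.
E_I = %ΔQ/%ΔY ≈ -0.40.
E_I < 0: inferior good.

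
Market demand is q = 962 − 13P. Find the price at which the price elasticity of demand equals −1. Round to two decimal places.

For linear demand q = a − bP, E = −bP/(a − bP). |E| = 1 ⇒ bP = a − bP ⇒ P = a/(2b).
P = 962/(2·13) = 37.00.

37.00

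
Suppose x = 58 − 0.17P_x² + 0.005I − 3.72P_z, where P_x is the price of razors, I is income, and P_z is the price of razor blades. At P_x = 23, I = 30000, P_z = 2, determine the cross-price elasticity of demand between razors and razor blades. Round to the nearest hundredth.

-0.07

At the given point, x = 58 − 0.17(23)² + 0.005(30000) − 3.72(2) = 58 − 89.93 + 150 − 7.44 = 110.63.
∂x/∂P_z = −3.72, so E_xy = -3.72·(2/110.63) ≈ -0.07.
E_xy < 0: the goods are complements.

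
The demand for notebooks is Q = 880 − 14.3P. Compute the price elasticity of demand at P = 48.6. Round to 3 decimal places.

At P = 48.6, Q = 185.02.
dQ/dP = −14.3.
Point elasticity E = (dQ/dP)·(P/Q) = -14.3 × 48.6/185.02 ≈ -3.756.
|E| > 1, so demand is elastic at this price.

-3.756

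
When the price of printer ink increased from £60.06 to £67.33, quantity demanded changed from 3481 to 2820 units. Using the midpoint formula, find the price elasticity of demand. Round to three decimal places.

%Δq = (2820 − 3481)/[(3481 + 2820)/2] = -661/3150.5 ≈ -0.2098.
%ΔP = (67.33 − 60.06)/[(60.06 + 67.33)/2] = 7.27/63.695 ≈ 0.1141.
Arc elasticity E = %Δq/%ΔP ≈ -0.2098/0.1141 ≈ -1.838.
|E| > 1: demand is elastic over this range.

-1.838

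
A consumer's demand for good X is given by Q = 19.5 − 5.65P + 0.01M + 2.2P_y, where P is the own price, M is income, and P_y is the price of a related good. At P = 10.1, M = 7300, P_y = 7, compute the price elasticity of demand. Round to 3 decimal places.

Q = 19.5 − 5.65(10.1) + 0.01(7300) + 2.2(7) = 19.5 − 57.065 + 73 + 15.4 = 50.835.
∂Q/∂P = −5.65, so E_p = (−5.65)·(10.1/50.835) ≈ -1.123.
|E_p| > 1: demand is elastic.

-1.123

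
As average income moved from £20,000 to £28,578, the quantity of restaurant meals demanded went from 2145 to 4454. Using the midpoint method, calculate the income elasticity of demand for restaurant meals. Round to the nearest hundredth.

1.98

%ΔQ = (4454 − 2145)/[(2145+4454)/2] = 2309/3299.5 ≈ 0.6998.
%ΔI = (28,578 − 20,000)/[(20,000+28,578)/2] = 8578/24289 ≈ 0.3532.
E_I = %ΔQ/%ΔI ≈ 1.98.
E_I > 1: normal good (luxury).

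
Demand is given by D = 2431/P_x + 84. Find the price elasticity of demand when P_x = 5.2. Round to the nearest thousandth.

At P_x = 5.2, D = 551.5.
dD/dP_x = −2431/P_x² = −89.9038.
Point elasticity E = (dD/dP_x)·(P_x/D) = -89.9038 × 5.2/551.5 ≈ -0.848.
|E| < 1, so demand is inelastic at this price.

-0.848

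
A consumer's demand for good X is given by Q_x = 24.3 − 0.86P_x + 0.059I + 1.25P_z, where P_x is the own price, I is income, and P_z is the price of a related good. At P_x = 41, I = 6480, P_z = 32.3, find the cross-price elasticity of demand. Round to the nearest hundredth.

0.10

Q_x = 24.3 − 0.86(41) + 0.059(6480) + 1.25(32.3) = 24.3 − 35.26 + 382.32 + 40.375 = 411.735.
∂Q_x/∂P_z = +1.25, so E_xy = 1.25·(32.3/411.735) ≈ 0.10.
E_xy > 0: the goods are substitutes.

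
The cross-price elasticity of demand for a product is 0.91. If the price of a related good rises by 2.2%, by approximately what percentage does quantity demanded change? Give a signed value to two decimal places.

%ΔQ ≈ E × %ΔP_y = (0.91) × (2.2%) ≈ 2.00%.

2.00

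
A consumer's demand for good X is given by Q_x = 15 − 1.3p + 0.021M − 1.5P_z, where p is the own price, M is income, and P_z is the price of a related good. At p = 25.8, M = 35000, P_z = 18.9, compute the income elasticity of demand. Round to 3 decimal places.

Q_x = 15 − 1.3(25.8) + 0.021(35000) − 1.5(18.9) = 15 − 33.54 + 735 − 28.35 = 688.11.
∂Q_x/∂M = +0.021, so E_I = 0.021·(35000/688.11) ≈ 1.068.
E_I > 1: normal good (luxury).

1.068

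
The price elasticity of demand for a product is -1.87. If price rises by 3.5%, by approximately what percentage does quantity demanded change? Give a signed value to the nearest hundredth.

-6.55

%ΔQ ≈ E × %ΔP = (-1.87) × (3.5%) ≈ -6.55%.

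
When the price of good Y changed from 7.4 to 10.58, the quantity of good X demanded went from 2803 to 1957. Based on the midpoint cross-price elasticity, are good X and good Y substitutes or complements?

complements

%ΔQ_x = (1957 − 2803)/[(2803+1957)/2] = -846/2380 ≈ -0.3555.
%ΔP_y = (10.58 − 7.4)/[(7.4+10.58)/2] ≈ 0.3537.
E_xy = -0.3555/0.3537 ≈ -1.005.
E_xy < 0, so the goods are complements.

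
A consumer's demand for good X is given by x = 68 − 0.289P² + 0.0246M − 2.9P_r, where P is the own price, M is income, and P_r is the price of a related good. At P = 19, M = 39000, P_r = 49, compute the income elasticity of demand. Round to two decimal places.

1.23

First evaluate x: 68 − 0.289(19)² + 0.0246(39000) − 2.9(49) = 68 − 104.329 + 959.4 − 142.1 = 780.971.
∂x/∂M = +0.0246, so E_I = 0.0246·(39000/780.971) ≈ 1.23.
E_I > 1: normal good (luxury).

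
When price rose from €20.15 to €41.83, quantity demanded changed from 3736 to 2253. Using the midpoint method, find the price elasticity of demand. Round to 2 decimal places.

-0.71

%ΔQ = (2253 − 3736)/[(3736 + 2253)/2] = -1483/2994.5 ≈ -0.4952.
%ΔP = (41.83 − 20.15)/[(20.15 + 41.83)/2] = 21.68/30.99 ≈ 0.6996.
Arc elasticity E = %ΔQ/%ΔP ≈ -0.4952/0.6996 ≈ -0.71.
|E| < 1: demand is inelastic over this range.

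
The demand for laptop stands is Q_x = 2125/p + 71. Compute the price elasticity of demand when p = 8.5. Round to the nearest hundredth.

-0.78

At p = 8.5, Q_x = 321.
dQ_x/dp = −2125/p² = −29.4118.
Point elasticity E = (dQ_x/dp)·(p/Q_x) = -29.4118 × 8.5/321 ≈ -0.78.
|E| < 1, so demand is inelastic at this price.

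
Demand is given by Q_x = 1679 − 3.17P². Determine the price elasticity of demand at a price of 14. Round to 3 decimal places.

-1.175

At P = 14, Q_x = 1057.68.
dQ_x/dP = −2·3.17·P = −88.76.
Point elasticity E = (dQ_x/dP)·(P/Q_x) = -88.76 × 14/1057.68 ≈ -1.175.
|E| > 1, so demand is elastic at this price.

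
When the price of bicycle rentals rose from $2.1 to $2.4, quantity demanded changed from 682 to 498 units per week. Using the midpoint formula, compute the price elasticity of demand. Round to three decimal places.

-2.339

%ΔQ = (498 − 682)/[(682 + 498)/2] = -184/590 ≈ -0.3119.
%Δp = (2.4 − 2.1)/[(2.1 + 2.4)/2] = 0.3/2.25 ≈ 0.1333.
Arc elasticity E = %ΔQ/%Δp ≈ -0.3119/0.1333 ≈ -2.339.
|E| > 1: demand is elastic over this range.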